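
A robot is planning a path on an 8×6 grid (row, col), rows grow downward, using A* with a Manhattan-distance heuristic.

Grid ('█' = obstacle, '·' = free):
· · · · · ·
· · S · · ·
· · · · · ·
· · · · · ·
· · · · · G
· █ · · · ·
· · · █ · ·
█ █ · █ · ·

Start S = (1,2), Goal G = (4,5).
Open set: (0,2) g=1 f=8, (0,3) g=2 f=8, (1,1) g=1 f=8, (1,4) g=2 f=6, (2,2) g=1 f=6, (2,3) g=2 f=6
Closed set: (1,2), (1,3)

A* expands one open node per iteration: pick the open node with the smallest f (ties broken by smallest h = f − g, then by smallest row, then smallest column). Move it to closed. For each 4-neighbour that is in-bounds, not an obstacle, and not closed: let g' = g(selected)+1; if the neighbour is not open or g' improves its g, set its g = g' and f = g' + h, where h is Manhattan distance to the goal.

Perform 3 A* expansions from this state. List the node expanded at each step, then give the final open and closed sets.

order=[(1,4) → (1,5) → (2,5)]; open=[(0,2) g=1 f=8, (0,3) g=2 f=8, (0,4) g=3 f=8, (0,5) g=4 f=8, (1,1) g=1 f=8, (2,2) g=1 f=6, (2,3) g=2 f=6, (2,4) g=3 f=6, (3,5) g=5 f=6]; closed=[(1,2), (1,3), (1,4), (1,5), (2,5)]

step 1: expand (1,4) (f=6, h=4) → closed; open now [(0,2) g=1 f=8, (0,3) g=2 f=8, (0,4) g=3 f=8, (1,1) g=1 f=8, (1,5) g=3 f=6, (2,2) g=1 f=6, (2,3) g=2 f=6, (2,4) g=3 f=6]
step 2: expand (1,5) (f=6, h=3) → closed; open now [(0,2) g=1 f=8, (0,3) g=2 f=8, (0,4) g=3 f=8, (0,5) g=4 f=8, (1,1) g=1 f=8, (2,2) g=1 f=6, (2,3) g=2 f=6, (2,4) g=3 f=6, (2,5) g=4 f=6]
step 3: expand (2,5) (f=6, h=2) → closed; open now [(0,2) g=1 f=8, (0,3) g=2 f=8, (0,4) g=3 f=8, (0,5) g=4 f=8, (1,1) g=1 f=8, (2,2) g=1 f=6, (2,3) g=2 f=6, (2,4) g=3 f=6, (3,5) g=5 f=6]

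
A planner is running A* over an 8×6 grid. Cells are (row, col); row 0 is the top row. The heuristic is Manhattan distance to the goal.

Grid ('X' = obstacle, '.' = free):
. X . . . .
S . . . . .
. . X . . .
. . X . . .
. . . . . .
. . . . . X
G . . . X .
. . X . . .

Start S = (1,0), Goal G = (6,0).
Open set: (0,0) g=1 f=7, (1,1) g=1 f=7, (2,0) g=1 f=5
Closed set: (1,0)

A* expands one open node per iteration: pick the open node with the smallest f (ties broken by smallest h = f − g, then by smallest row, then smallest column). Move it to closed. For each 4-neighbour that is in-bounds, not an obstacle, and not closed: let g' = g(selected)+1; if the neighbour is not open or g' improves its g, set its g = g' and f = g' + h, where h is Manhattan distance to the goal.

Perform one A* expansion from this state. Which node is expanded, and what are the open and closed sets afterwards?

step 1: expand (2,0) (f=5, h=4) → closed; open now [(0,0) g=1 f=7, (1,1) g=1 f=7, (2,1) g=2 f=7, (3,0) g=2 f=5]

expanded=(2,0); open=[(0,0) g=1 f=7, (1,1) g=1 f=7, (2,1) g=2 f=7, (3,0) g=2 f=5]; closed=[(1,0), (2,0)]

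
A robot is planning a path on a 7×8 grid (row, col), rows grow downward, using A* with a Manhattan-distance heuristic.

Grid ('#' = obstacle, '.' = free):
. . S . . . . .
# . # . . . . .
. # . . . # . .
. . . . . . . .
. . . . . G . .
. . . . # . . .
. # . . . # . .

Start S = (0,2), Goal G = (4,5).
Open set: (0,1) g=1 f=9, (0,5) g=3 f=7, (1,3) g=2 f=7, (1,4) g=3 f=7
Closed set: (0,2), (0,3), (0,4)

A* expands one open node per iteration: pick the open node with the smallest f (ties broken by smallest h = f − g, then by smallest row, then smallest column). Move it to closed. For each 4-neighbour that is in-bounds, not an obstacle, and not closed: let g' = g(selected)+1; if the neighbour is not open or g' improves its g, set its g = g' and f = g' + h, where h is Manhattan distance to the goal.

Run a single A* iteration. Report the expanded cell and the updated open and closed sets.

expanded=(0,5); open=[(0,1) g=1 f=9, (0,6) g=4 f=9, (1,3) g=2 f=7, (1,4) g=3 f=7, (1,5) g=4 f=7]; closed=[(0,2), (0,3), (0,4), (0,5)]

step 1: expand (0,5) (f=7, h=4) → closed; open now [(0,1) g=1 f=9, (0,6) g=4 f=9, (1,3) g=2 f=7, (1,4) g=3 f=7, (1,5) g=4 f=7]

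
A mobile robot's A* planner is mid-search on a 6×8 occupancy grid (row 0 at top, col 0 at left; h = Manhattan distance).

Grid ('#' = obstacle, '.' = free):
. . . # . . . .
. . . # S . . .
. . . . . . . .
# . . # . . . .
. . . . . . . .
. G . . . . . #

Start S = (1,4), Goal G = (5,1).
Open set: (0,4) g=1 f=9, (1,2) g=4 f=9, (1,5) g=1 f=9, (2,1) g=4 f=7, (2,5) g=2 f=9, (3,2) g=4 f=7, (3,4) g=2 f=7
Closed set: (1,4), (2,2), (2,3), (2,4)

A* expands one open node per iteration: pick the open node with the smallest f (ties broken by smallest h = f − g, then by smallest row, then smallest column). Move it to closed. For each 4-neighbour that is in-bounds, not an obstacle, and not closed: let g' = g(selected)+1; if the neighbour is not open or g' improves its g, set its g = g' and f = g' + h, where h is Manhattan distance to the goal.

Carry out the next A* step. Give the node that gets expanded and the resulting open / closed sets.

expanded=(2,1); open=[(0,4) g=1 f=9, (1,1) g=5 f=9, (1,2) g=4 f=9, (1,5) g=1 f=9, (2,0) g=5 f=9, (2,5) g=2 f=9, (3,1) g=5 f=7, (3,2) g=4 f=7, (3,4) g=2 f=7]; closed=[(1,4), (2,1), (2,2), (2,3), (2,4)]

step 1: expand (2,1) (f=7, h=3) → closed; open now [(0,4) g=1 f=9, (1,1) g=5 f=9, (1,2) g=4 f=9, (1,5) g=1 f=9, (2,0) g=5 f=9, (2,5) g=2 f=9, (3,1) g=5 f=7, (3,2) g=4 f=7, (3,4) g=2 f=7]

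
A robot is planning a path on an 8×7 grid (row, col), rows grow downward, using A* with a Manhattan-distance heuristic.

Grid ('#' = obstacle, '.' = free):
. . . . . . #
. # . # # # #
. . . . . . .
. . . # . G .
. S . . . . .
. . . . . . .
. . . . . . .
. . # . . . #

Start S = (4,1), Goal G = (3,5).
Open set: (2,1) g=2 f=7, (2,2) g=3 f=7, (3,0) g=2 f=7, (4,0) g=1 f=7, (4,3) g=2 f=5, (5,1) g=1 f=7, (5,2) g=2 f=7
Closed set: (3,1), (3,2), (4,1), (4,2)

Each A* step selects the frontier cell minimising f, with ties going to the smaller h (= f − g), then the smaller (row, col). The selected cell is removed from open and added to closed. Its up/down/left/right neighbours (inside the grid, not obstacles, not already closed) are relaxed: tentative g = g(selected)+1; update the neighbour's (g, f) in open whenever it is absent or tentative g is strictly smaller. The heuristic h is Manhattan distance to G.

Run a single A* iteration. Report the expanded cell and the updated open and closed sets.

step 1: expand (4,3) (f=5, h=3) → closed; open now [(2,1) g=2 f=7, (2,2) g=3 f=7, (3,0) g=2 f=7, (4,0) g=1 f=7, (4,4) g=3 f=5, (5,1) g=1 f=7, (5,2) g=2 f=7, (5,3) g=3 f=7]

expanded=(4,3); open=[(2,1) g=2 f=7, (2,2) g=3 f=7, (3,0) g=2 f=7, (4,0) g=1 f=7, (4,4) g=3 f=5, (5,1) g=1 f=7, (5,2) g=2 f=7, (5,3) g=3 f=7]; closed=[(3,1), (3,2), (4,1), (4,2), (4,3)]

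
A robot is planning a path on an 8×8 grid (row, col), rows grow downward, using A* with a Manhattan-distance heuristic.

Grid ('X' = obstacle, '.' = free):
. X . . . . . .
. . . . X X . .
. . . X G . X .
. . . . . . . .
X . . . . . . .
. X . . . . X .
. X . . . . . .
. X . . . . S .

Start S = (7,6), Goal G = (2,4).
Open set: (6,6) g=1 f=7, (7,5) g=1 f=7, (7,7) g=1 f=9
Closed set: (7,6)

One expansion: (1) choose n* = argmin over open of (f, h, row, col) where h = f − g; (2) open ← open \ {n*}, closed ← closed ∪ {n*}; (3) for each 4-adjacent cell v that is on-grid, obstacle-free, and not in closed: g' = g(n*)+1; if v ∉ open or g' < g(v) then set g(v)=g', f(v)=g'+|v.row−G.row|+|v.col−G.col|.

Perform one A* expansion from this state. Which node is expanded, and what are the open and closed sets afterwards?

step 1: expand (6,6) (f=7, h=6) → closed; open now [(6,5) g=2 f=7, (6,7) g=2 f=9, (7,5) g=1 f=7, (7,7) g=1 f=9]

expanded=(6,6); open=[(6,5) g=2 f=7, (6,7) g=2 f=9, (7,5) g=1 f=7, (7,7) g=1 f=9]; closed=[(6,6), (7,6)]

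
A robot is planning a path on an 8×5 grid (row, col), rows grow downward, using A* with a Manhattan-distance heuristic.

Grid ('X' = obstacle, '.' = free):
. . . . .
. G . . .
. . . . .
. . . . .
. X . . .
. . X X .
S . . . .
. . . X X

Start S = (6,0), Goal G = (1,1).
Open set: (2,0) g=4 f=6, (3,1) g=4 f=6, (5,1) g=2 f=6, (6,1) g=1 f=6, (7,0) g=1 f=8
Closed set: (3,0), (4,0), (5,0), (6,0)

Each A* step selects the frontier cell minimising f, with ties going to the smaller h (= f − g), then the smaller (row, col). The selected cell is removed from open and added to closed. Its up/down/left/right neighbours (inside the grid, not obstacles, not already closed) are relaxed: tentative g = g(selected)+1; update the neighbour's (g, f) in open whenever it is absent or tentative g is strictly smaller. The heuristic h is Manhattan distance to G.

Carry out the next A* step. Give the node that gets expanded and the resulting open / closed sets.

expanded=(2,0); open=[(1,0) g=5 f=6, (2,1) g=5 f=6, (3,1) g=4 f=6, (5,1) g=2 f=6, (6,1) g=1 f=6, (7,0) g=1 f=8]; closed=[(2,0), (3,0), (4,0), (5,0), (6,0)]

step 1: expand (2,0) (f=6, h=2) → closed; open now [(1,0) g=5 f=6, (2,1) g=5 f=6, (3,1) g=4 f=6, (5,1) g=2 f=6, (6,1) g=1 f=6, (7,0) g=1 f=8]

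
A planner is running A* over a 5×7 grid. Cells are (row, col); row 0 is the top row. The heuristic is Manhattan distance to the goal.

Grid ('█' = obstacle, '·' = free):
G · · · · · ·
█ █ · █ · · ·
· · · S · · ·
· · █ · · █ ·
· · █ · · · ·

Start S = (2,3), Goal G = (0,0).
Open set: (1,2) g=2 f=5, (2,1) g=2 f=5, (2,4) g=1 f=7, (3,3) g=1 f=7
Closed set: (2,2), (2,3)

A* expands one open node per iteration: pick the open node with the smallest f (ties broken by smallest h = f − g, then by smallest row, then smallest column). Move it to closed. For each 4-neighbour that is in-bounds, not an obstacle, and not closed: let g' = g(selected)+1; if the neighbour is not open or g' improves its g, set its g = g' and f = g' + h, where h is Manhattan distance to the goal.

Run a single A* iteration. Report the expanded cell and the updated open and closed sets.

expanded=(1,2); open=[(0,2) g=3 f=5, (2,1) g=2 f=5, (2,4) g=1 f=7, (3,3) g=1 f=7]; closed=[(1,2), (2,2), (2,3)]

step 1: expand (1,2) (f=5, h=3) → closed; open now [(0,2) g=3 f=5, (2,1) g=2 f=5, (2,4) g=1 f=7, (3,3) g=1 f=7]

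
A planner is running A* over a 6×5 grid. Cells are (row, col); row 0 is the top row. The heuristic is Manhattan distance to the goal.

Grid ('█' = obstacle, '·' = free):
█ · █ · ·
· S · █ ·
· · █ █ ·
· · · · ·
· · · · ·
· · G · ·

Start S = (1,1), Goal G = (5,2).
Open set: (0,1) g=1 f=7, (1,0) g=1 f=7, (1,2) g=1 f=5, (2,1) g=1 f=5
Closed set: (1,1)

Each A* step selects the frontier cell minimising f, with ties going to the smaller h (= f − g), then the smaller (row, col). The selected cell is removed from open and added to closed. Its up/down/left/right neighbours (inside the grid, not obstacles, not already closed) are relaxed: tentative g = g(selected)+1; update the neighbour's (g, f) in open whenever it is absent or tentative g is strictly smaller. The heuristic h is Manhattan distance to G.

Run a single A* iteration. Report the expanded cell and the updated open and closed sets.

expanded=(1,2); open=[(0,1) g=1 f=7, (1,0) g=1 f=7, (2,1) g=1 f=5]; closed=[(1,1), (1,2)]

step 1: expand (1,2) (f=5, h=4) → closed; open now [(0,1) g=1 f=7, (1,0) g=1 f=7, (2,1) g=1 f=5]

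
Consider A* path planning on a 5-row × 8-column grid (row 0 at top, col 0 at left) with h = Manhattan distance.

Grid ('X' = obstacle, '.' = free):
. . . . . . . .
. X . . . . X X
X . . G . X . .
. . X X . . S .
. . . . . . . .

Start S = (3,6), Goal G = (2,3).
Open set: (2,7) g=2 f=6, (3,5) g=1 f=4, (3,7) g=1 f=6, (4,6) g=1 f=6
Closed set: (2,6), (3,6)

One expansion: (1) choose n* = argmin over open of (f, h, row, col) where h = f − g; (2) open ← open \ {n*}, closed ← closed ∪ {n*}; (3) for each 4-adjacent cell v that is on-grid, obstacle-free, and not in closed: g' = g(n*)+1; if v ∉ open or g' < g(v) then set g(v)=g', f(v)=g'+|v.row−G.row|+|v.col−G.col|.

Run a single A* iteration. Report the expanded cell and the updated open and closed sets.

step 1: expand (3,5) (f=4, h=3) → closed; open now [(2,7) g=2 f=6, (3,4) g=2 f=4, (3,7) g=1 f=6, (4,5) g=2 f=6, (4,6) g=1 f=6]

expanded=(3,5); open=[(2,7) g=2 f=6, (3,4) g=2 f=4, (3,7) g=1 f=6, (4,5) g=2 f=6, (4,6) g=1 f=6]; closed=[(2,6), (3,5), (3,6)]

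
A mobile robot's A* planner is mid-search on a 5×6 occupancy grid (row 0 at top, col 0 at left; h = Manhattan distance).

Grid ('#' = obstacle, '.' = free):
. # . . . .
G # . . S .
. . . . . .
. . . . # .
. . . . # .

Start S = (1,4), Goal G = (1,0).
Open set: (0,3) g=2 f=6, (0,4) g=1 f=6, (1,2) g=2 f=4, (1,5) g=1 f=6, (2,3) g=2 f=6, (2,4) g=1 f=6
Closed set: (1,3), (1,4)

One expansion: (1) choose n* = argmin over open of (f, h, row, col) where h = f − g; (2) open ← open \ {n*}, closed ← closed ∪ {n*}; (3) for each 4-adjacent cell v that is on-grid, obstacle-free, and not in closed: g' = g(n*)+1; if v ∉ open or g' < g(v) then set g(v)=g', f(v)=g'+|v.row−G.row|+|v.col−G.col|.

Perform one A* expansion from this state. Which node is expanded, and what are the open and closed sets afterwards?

step 1: expand (1,2) (f=4, h=2) → closed; open now [(0,2) g=3 f=6, (0,3) g=2 f=6, (0,4) g=1 f=6, (1,5) g=1 f=6, (2,2) g=3 f=6, (2,3) g=2 f=6, (2,4) g=1 f=6]

expanded=(1,2); open=[(0,2) g=3 f=6, (0,3) g=2 f=6, (0,4) g=1 f=6, (1,5) g=1 f=6, (2,2) g=3 f=6, (2,3) g=2 f=6, (2,4) g=1 f=6]; closed=[(1,2), (1,3), (1,4)]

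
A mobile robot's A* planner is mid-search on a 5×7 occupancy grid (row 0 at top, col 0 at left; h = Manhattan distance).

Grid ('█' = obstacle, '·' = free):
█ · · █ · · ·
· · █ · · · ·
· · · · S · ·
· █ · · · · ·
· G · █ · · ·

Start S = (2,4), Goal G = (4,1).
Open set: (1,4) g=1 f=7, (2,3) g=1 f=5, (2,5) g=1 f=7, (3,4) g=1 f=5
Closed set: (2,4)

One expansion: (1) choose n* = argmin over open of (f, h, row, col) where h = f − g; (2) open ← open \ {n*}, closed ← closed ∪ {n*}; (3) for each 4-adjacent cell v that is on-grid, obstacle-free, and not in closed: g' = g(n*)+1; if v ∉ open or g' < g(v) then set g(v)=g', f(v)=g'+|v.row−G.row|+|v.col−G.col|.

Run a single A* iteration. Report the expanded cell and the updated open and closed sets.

step 1: expand (2,3) (f=5, h=4) → closed; open now [(1,3) g=2 f=7, (1,4) g=1 f=7, (2,2) g=2 f=5, (2,5) g=1 f=7, (3,3) g=2 f=5, (3,4) g=1 f=5]

expanded=(2,3); open=[(1,3) g=2 f=7, (1,4) g=1 f=7, (2,2) g=2 f=5, (2,5) g=1 f=7, (3,3) g=2 f=5, (3,4) g=1 f=5]; closed=[(2,3), (2,4)]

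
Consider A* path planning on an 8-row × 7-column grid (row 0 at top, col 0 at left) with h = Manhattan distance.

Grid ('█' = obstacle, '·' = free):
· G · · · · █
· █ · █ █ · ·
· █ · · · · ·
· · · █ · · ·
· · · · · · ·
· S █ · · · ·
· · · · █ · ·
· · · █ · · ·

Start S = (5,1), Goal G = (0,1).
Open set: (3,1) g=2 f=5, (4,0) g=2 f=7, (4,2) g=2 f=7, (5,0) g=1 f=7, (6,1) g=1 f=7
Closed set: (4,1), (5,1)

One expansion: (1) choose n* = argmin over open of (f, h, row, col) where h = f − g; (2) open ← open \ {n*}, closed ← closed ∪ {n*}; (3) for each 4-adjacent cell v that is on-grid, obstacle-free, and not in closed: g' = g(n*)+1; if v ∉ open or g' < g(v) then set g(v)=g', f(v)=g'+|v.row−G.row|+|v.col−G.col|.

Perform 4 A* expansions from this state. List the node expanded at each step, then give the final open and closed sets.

order=[(3,1) → (3,0) → (2,0) → (1,0)]; open=[(0,0) g=6 f=7, (3,2) g=3 f=7, (4,0) g=2 f=7, (4,2) g=2 f=7, (5,0) g=1 f=7, (6,1) g=1 f=7]; closed=[(1,0), (2,0), (3,0), (3,1), (4,1), (5,1)]

step 1: expand (3,1) (f=5, h=3) → closed; open now [(3,0) g=3 f=7, (3,2) g=3 f=7, (4,0) g=2 f=7, (4,2) g=2 f=7, (5,0) g=1 f=7, (6,1) g=1 f=7]
step 2: expand (3,0) (f=7, h=4) → closed; open now [(2,0) g=4 f=7, (3,2) g=3 f=7, (4,0) g=2 f=7, (4,2) g=2 f=7, (5,0) g=1 f=7, (6,1) g=1 f=7]
step 3: expand (2,0) (f=7, h=3) → closed; open now [(1,0) g=5 f=7, (3,2) g=3 f=7, (4,0) g=2 f=7, (4,2) g=2 f=7, (5,0) g=1 f=7, (6,1) g=1 f=7]
step 4: expand (1,0) (f=7, h=2) → closed; open now [(0,0) g=6 f=7, (3,2) g=3 f=7, (4,0) g=2 f=7, (4,2) g=2 f=7, (5,0) g=1 f=7, (6,1) g=1 f=7]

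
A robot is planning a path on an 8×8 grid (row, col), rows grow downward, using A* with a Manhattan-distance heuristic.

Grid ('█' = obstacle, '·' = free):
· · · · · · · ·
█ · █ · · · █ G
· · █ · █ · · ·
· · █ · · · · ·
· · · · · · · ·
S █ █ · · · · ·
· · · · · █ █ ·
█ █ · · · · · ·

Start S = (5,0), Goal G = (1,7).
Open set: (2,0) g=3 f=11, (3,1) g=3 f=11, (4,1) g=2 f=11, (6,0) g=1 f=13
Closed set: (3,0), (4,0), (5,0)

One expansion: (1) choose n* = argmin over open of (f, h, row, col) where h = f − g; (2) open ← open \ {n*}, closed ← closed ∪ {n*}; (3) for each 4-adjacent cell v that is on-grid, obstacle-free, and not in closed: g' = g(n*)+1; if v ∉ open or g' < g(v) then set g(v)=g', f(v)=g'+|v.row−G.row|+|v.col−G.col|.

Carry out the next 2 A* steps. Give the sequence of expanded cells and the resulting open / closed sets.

step 1: expand (2,0) (f=11, h=8) → closed; open now [(2,1) g=4 f=11, (3,1) g=3 f=11, (4,1) g=2 f=11, (6,0) g=1 f=13]
step 2: expand (2,1) (f=11, h=7) → closed; open now [(1,1) g=5 f=11, (3,1) g=3 f=11, (4,1) g=2 f=11, (6,0) g=1 f=13]

order=[(2,0) → (2,1)]; open=[(1,1) g=5 f=11, (3,1) g=3 f=11, (4,1) g=2 f=11, (6,0) g=1 f=13]; closed=[(2,0), (2,1), (3,0), (4,0), (5,0)]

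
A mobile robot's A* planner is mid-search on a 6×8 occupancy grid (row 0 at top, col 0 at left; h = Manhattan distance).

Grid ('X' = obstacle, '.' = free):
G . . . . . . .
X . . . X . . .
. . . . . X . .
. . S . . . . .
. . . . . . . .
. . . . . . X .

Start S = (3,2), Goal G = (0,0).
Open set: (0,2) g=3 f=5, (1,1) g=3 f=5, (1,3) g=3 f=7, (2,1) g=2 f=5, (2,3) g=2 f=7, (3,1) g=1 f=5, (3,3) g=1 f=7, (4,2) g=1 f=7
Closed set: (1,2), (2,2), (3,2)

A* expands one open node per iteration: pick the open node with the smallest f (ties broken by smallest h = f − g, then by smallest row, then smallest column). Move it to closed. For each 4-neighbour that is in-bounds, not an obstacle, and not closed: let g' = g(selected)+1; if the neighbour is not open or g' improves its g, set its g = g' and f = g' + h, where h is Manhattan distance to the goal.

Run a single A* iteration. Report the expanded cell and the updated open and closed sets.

step 1: expand (0,2) (f=5, h=2) → closed; open now [(0,1) g=4 f=5, (0,3) g=4 f=7, (1,1) g=3 f=5, (1,3) g=3 f=7, (2,1) g=2 f=5, (2,3) g=2 f=7, (3,1) g=1 f=5, (3,3) g=1 f=7, (4,2) g=1 f=7]

expanded=(0,2); open=[(0,1) g=4 f=5, (0,3) g=4 f=7, (1,1) g=3 f=5, (1,3) g=3 f=7, (2,1) g=2 f=5, (2,3) g=2 f=7, (3,1) g=1 f=5, (3,3) g=1 f=7, (4,2) g=1 f=7]; closed=[(0,2), (1,2), (2,2), (3,2)]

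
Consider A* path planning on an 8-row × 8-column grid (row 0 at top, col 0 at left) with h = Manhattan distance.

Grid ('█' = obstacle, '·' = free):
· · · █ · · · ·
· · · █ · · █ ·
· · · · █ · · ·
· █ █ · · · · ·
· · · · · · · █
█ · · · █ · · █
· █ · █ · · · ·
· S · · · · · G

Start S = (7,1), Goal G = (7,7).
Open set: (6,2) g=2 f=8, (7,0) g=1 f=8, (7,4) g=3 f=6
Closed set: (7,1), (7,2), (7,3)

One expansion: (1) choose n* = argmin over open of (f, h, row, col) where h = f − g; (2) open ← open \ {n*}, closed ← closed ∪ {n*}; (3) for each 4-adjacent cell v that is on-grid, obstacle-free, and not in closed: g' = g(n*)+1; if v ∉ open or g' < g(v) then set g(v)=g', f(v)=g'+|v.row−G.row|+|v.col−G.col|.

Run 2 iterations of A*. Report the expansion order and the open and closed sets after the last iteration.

step 1: expand (7,4) (f=6, h=3) → closed; open now [(6,2) g=2 f=8, (6,4) g=4 f=8, (7,0) g=1 f=8, (7,5) g=4 f=6]
step 2: expand (7,5) (f=6, h=2) → closed; open now [(6,2) g=2 f=8, (6,4) g=4 f=8, (6,5) g=5 f=8, (7,0) g=1 f=8, (7,6) g=5 f=6]

order=[(7,4) → (7,5)]; open=[(6,2) g=2 f=8, (6,4) g=4 f=8, (6,5) g=5 f=8, (7,0) g=1 f=8, (7,6) g=5 f=6]; closed=[(7,1), (7,2), (7,3), (7,4), (7,5)]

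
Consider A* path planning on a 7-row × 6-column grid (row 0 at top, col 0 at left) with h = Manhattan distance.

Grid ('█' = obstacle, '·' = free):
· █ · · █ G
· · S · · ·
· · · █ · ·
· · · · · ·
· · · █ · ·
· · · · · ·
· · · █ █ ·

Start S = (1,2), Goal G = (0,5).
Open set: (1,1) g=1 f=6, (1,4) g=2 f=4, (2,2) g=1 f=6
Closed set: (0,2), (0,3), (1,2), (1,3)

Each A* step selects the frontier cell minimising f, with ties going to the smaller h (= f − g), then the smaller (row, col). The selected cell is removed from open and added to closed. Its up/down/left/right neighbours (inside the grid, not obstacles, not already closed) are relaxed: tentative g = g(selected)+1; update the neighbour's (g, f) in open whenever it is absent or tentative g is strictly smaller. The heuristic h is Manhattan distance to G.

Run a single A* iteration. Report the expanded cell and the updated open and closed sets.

expanded=(1,4); open=[(1,1) g=1 f=6, (1,5) g=3 f=4, (2,2) g=1 f=6, (2,4) g=3 f=6]; closed=[(0,2), (0,3), (1,2), (1,3), (1,4)]

step 1: expand (1,4) (f=4, h=2) → closed; open now [(1,1) g=1 f=6, (1,5) g=3 f=4, (2,2) g=1 f=6, (2,4) g=3 f=6]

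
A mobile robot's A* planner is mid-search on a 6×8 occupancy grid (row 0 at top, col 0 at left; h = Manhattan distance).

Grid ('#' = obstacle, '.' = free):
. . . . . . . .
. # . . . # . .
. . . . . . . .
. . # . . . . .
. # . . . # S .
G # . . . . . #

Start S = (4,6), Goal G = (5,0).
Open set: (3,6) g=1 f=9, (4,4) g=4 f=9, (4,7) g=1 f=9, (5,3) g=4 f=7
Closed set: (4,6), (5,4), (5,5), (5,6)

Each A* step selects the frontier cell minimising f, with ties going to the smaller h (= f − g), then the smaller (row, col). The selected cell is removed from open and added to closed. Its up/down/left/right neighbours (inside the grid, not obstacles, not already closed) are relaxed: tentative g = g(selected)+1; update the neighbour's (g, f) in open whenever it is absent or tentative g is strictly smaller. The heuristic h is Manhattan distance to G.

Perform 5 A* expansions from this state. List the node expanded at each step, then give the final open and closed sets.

step 1: expand (5,3) (f=7, h=3) → closed; open now [(3,6) g=1 f=9, (4,3) g=5 f=9, (4,4) g=4 f=9, (4,7) g=1 f=9, (5,2) g=5 f=7]
step 2: expand (5,2) (f=7, h=2) → closed; open now [(3,6) g=1 f=9, (4,2) g=6 f=9, (4,3) g=5 f=9, (4,4) g=4 f=9, (4,7) g=1 f=9]
step 3: expand (4,2) (f=9, h=3) → closed; open now [(3,6) g=1 f=9, (4,3) g=5 f=9, (4,4) g=4 f=9, (4,7) g=1 f=9]
step 4: expand (4,3) (f=9, h=4) → closed; open now [(3,3) g=6 f=11, (3,6) g=1 f=9, (4,4) g=4 f=9, (4,7) g=1 f=9]
step 5: expand (4,4) (f=9, h=5) → closed; open now [(3,3) g=6 f=11, (3,4) g=5 f=11, (3,6) g=1 f=9, (4,7) g=1 f=9]

order=[(5,3) → (5,2) → (4,2) → (4,3) → (4,4)]; open=[(3,3) g=6 f=11, (3,4) g=5 f=11, (3,6) g=1 f=9, (4,7) g=1 f=9]; closed=[(4,2), (4,3), (4,4), (4,6), (5,2), (5,3), (5,4), (5,5), (5,6)]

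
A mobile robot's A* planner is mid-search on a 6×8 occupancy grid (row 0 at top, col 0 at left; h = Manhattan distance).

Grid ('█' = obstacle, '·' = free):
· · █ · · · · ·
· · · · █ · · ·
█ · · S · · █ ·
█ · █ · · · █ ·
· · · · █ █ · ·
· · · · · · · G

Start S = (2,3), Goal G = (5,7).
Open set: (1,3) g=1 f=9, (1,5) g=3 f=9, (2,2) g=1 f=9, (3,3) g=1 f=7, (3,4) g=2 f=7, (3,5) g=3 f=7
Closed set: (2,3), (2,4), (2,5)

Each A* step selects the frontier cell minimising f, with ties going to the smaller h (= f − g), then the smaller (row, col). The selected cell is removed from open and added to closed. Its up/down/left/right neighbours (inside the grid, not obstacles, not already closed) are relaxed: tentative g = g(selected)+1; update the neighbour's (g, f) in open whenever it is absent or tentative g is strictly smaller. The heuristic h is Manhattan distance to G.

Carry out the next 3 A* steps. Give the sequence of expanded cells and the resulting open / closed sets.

step 1: expand (3,5) (f=7, h=4) → closed; open now [(1,3) g=1 f=9, (1,5) g=3 f=9, (2,2) g=1 f=9, (3,3) g=1 f=7, (3,4) g=2 f=7]
step 2: expand (3,4) (f=7, h=5) → closed; open now [(1,3) g=1 f=9, (1,5) g=3 f=9, (2,2) g=1 f=9, (3,3) g=1 f=7]
step 3: expand (3,3) (f=7, h=6) → closed; open now [(1,3) g=1 f=9, (1,5) g=3 f=9, (2,2) g=1 f=9, (4,3) g=2 f=7]

order=[(3,5) → (3,4) → (3,3)]; open=[(1,3) g=1 f=9, (1,5) g=3 f=9, (2,2) g=1 f=9, (4,3) g=2 f=7]; closed=[(2,3), (2,4), (2,5), (3,3), (3,4), (3,5)]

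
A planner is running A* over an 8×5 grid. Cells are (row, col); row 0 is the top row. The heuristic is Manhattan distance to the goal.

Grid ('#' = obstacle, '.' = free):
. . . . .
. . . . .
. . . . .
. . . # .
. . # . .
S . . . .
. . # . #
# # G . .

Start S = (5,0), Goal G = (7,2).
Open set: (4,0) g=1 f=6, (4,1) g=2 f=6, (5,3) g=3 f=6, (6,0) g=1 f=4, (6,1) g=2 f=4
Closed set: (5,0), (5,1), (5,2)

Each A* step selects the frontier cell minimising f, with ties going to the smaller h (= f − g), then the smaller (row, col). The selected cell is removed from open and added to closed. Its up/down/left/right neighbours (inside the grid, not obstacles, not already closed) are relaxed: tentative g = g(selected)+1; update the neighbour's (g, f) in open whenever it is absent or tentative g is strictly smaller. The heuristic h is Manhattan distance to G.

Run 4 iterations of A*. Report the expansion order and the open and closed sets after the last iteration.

step 1: expand (6,1) (f=4, h=2) → closed; open now [(4,0) g=1 f=6, (4,1) g=2 f=6, (5,3) g=3 f=6, (6,0) g=1 f=4]
step 2: expand (6,0) (f=4, h=3) → closed; open now [(4,0) g=1 f=6, (4,1) g=2 f=6, (5,3) g=3 f=6]
step 3: expand (5,3) (f=6, h=3) → closed; open now [(4,0) g=1 f=6, (4,1) g=2 f=6, (4,3) g=4 f=8, (5,4) g=4 f=8, (6,3) g=4 f=6]
step 4: expand (6,3) (f=6, h=2) → closed; open now [(4,0) g=1 f=6, (4,1) g=2 f=6, (4,3) g=4 f=8, (5,4) g=4 f=8, (7,3) g=5 f=6]

order=[(6,1) → (6,0) → (5,3) → (6,3)]; open=[(4,0) g=1 f=6, (4,1) g=2 f=6, (4,3) g=4 f=8, (5,4) g=4 f=8, (7,3) g=5 f=6]; closed=[(5,0), (5,1), (5,2), (5,3), (6,0), (6,1), (6,3)]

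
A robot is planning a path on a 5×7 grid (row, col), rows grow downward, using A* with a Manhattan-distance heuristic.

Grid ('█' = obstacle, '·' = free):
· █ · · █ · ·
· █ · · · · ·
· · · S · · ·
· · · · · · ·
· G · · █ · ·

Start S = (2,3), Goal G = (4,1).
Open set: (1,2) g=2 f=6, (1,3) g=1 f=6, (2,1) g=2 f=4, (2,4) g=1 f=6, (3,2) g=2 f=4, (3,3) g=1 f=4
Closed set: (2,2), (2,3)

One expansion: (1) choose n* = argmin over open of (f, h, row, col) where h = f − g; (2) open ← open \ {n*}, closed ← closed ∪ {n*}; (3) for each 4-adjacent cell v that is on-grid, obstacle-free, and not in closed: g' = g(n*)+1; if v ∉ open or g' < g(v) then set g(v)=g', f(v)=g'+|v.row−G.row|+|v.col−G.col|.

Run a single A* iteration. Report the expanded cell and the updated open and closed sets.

expanded=(2,1); open=[(1,2) g=2 f=6, (1,3) g=1 f=6, (2,0) g=3 f=6, (2,4) g=1 f=6, (3,1) g=3 f=4, (3,2) g=2 f=4, (3,3) g=1 f=4]; closed=[(2,1), (2,2), (2,3)]

step 1: expand (2,1) (f=4, h=2) → closed; open now [(1,2) g=2 f=6, (1,3) g=1 f=6, (2,0) g=3 f=6, (2,4) g=1 f=6, (3,1) g=3 f=4, (3,2) g=2 f=4, (3,3) g=1 f=4]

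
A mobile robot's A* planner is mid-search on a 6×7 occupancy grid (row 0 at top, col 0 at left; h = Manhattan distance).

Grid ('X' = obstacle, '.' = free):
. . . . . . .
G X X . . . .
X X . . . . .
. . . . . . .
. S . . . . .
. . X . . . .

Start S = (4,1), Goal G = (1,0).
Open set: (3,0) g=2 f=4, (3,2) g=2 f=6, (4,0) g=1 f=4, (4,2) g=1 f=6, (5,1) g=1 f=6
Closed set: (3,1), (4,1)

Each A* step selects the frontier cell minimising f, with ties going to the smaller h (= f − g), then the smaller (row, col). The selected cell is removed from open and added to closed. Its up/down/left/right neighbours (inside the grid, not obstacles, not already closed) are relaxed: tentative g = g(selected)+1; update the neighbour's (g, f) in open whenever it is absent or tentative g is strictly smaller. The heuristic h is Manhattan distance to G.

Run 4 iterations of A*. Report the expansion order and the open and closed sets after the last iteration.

order=[(3,0) → (4,0) → (3,2) → (2,2)]; open=[(2,3) g=4 f=8, (3,3) g=3 f=8, (4,2) g=1 f=6, (5,0) g=2 f=6, (5,1) g=1 f=6]; closed=[(2,2), (3,0), (3,1), (3,2), (4,0), (4,1)]

step 1: expand (3,0) (f=4, h=2) → closed; open now [(3,2) g=2 f=6, (4,0) g=1 f=4, (4,2) g=1 f=6, (5,1) g=1 f=6]
step 2: expand (4,0) (f=4, h=3) → closed; open now [(3,2) g=2 f=6, (4,2) g=1 f=6, (5,0) g=2 f=6, (5,1) g=1 f=6]
step 3: expand (3,2) (f=6, h=4) → closed; open now [(2,2) g=3 f=6, (3,3) g=3 f=8, (4,2) g=1 f=6, (5,0) g=2 f=6, (5,1) g=1 f=6]
step 4: expand (2,2) (f=6, h=3) → closed; open now [(2,3) g=4 f=8, (3,3) g=3 f=8, (4,2) g=1 f=6, (5,0) g=2 f=6, (5,1) g=1 f=6]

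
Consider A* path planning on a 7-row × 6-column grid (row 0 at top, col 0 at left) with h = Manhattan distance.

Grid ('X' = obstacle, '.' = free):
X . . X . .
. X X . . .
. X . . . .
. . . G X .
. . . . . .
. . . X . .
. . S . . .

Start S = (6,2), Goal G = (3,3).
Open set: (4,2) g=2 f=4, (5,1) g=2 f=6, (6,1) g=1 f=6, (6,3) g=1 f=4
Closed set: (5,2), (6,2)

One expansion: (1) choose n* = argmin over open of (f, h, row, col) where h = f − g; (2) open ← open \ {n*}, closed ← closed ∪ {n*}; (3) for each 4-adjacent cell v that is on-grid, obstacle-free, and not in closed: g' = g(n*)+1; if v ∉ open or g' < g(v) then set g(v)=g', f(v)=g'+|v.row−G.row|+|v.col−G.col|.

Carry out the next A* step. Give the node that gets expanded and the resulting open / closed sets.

expanded=(4,2); open=[(3,2) g=3 f=4, (4,1) g=3 f=6, (4,3) g=3 f=4, (5,1) g=2 f=6, (6,1) g=1 f=6, (6,3) g=1 f=4]; closed=[(4,2), (5,2), (6,2)]

step 1: expand (4,2) (f=4, h=2) → closed; open now [(3,2) g=3 f=4, (4,1) g=3 f=6, (4,3) g=3 f=4, (5,1) g=2 f=6, (6,1) g=1 f=6, (6,3) g=1 f=4]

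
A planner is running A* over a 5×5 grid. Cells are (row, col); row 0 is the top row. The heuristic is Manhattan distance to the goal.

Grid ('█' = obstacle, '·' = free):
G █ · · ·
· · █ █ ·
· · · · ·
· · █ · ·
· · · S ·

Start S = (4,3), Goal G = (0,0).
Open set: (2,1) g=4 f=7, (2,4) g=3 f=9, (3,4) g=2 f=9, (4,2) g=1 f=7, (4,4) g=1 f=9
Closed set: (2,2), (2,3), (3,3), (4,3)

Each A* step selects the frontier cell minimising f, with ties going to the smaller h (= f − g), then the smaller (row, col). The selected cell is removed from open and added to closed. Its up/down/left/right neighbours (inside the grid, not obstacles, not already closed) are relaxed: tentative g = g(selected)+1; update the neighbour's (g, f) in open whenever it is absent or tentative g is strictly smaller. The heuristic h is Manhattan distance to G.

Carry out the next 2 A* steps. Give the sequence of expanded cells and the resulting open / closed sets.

order=[(2,1) → (1,1)]; open=[(1,0) g=6 f=7, (2,0) g=5 f=7, (2,4) g=3 f=9, (3,1) g=5 f=9, (3,4) g=2 f=9, (4,2) g=1 f=7, (4,4) g=1 f=9]; closed=[(1,1), (2,1), (2,2), (2,3), (3,3), (4,3)]

step 1: expand (2,1) (f=7, h=3) → closed; open now [(1,1) g=5 f=7, (2,0) g=5 f=7, (2,4) g=3 f=9, (3,1) g=5 f=9, (3,4) g=2 f=9, (4,2) g=1 f=7, (4,4) g=1 f=9]
step 2: expand (1,1) (f=7, h=2) → closed; open now [(1,0) g=6 f=7, (2,0) g=5 f=7, (2,4) g=3 f=9, (3,1) g=5 f=9, (3,4) g=2 f=9, (4,2) g=1 f=7, (4,4) g=1 f=9]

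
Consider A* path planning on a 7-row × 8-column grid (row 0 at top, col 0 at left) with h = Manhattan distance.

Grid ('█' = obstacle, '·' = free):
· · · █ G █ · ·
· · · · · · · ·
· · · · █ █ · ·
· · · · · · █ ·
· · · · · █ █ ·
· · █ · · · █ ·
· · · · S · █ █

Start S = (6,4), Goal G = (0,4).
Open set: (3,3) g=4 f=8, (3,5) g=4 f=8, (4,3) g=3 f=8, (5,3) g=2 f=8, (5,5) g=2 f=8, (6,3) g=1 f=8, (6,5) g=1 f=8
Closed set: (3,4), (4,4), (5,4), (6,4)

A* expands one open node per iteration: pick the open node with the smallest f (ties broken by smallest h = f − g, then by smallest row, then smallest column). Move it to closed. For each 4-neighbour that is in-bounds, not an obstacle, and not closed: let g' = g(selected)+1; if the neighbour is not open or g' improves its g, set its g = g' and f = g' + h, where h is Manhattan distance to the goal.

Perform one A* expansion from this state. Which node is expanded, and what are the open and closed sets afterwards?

step 1: expand (3,3) (f=8, h=4) → closed; open now [(2,3) g=5 f=8, (3,2) g=5 f=10, (3,5) g=4 f=8, (4,3) g=3 f=8, (5,3) g=2 f=8, (5,5) g=2 f=8, (6,3) g=1 f=8, (6,5) g=1 f=8]

expanded=(3,3); open=[(2,3) g=5 f=8, (3,2) g=5 f=10, (3,5) g=4 f=8, (4,3) g=3 f=8, (5,3) g=2 f=8, (5,5) g=2 f=8, (6,3) g=1 f=8, (6,5) g=1 f=8]; closed=[(3,3), (3,4), (4,4), (5,4), (6,4)]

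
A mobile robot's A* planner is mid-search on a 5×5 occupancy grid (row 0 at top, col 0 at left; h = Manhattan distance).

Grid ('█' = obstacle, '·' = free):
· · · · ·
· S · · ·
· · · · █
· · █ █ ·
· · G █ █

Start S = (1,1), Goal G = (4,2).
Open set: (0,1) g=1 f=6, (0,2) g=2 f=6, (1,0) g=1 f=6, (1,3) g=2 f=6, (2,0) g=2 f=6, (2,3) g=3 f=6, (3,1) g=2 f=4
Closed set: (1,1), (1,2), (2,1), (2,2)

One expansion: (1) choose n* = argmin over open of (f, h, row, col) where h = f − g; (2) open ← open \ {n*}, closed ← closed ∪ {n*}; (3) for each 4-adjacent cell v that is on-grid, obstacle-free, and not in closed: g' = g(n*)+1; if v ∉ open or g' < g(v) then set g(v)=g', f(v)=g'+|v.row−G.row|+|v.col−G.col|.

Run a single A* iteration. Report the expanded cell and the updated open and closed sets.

step 1: expand (3,1) (f=4, h=2) → closed; open now [(0,1) g=1 f=6, (0,2) g=2 f=6, (1,0) g=1 f=6, (1,3) g=2 f=6, (2,0) g=2 f=6, (2,3) g=3 f=6, (3,0) g=3 f=6, (4,1) g=3 f=4]

expanded=(3,1); open=[(0,1) g=1 f=6, (0,2) g=2 f=6, (1,0) g=1 f=6, (1,3) g=2 f=6, (2,0) g=2 f=6, (2,3) g=3 f=6, (3,0) g=3 f=6, (4,1) g=3 f=4]; closed=[(1,1), (1,2), (2,1), (2,2), (3,1)]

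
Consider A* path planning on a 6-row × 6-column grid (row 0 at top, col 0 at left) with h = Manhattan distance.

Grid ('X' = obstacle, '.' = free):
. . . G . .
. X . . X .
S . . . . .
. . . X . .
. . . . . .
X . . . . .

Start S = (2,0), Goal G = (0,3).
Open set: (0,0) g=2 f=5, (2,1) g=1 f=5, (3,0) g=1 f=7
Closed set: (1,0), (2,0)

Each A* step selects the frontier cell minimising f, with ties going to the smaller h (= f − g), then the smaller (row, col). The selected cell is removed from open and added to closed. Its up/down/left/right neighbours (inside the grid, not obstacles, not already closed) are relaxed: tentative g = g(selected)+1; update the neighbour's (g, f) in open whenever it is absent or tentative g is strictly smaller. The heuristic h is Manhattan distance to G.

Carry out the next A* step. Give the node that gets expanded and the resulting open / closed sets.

step 1: expand (0,0) (f=5, h=3) → closed; open now [(0,1) g=3 f=5, (2,1) g=1 f=5, (3,0) g=1 f=7]

expanded=(0,0); open=[(0,1) g=3 f=5, (2,1) g=1 f=5, (3,0) g=1 f=7]; closed=[(0,0), (1,0), (2,0)]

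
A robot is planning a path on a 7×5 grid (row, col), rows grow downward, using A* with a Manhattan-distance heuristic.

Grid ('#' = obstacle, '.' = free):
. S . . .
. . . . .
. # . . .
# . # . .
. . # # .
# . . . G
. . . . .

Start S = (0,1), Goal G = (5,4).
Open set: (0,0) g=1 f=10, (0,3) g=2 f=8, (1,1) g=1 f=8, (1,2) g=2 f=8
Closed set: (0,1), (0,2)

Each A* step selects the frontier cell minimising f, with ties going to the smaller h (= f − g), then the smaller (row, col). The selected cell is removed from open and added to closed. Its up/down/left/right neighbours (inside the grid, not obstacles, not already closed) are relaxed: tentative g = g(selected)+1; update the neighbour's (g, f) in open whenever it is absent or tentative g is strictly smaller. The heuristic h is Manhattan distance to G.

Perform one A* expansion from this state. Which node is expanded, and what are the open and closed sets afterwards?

step 1: expand (0,3) (f=8, h=6) → closed; open now [(0,0) g=1 f=10, (0,4) g=3 f=8, (1,1) g=1 f=8, (1,2) g=2 f=8, (1,3) g=3 f=8]

expanded=(0,3); open=[(0,0) g=1 f=10, (0,4) g=3 f=8, (1,1) g=1 f=8, (1,2) g=2 f=8, (1,3) g=3 f=8]; closed=[(0,1), (0,2), (0,3)]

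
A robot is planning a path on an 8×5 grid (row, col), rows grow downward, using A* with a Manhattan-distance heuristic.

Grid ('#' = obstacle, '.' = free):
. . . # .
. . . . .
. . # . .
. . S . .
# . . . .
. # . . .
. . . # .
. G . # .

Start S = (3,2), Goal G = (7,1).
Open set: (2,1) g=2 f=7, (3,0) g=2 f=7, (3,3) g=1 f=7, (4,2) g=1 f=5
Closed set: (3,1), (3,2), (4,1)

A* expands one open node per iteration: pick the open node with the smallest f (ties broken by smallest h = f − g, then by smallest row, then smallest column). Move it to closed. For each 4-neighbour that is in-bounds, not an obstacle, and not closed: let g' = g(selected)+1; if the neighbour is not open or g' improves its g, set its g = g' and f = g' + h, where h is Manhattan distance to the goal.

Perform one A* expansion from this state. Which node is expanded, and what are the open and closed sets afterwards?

expanded=(4,2); open=[(2,1) g=2 f=7, (3,0) g=2 f=7, (3,3) g=1 f=7, (4,3) g=2 f=7, (5,2) g=2 f=5]; closed=[(3,1), (3,2), (4,1), (4,2)]

step 1: expand (4,2) (f=5, h=4) → closed; open now [(2,1) g=2 f=7, (3,0) g=2 f=7, (3,3) g=1 f=7, (4,3) g=2 f=7, (5,2) g=2 f=5]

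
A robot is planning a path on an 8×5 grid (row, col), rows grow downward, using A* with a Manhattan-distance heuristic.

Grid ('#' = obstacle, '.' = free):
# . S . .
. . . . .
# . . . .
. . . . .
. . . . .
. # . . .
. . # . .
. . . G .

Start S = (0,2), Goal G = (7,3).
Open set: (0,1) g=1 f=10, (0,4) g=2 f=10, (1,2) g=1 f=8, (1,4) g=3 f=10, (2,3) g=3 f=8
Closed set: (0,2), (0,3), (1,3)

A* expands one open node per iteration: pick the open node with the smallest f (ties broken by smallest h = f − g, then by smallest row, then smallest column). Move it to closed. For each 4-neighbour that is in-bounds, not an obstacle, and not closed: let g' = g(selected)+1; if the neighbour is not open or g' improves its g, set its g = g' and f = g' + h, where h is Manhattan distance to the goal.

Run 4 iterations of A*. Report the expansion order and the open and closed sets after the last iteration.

step 1: expand (2,3) (f=8, h=5) → closed; open now [(0,1) g=1 f=10, (0,4) g=2 f=10, (1,2) g=1 f=8, (1,4) g=3 f=10, (2,2) g=4 f=10, (2,4) g=4 f=10, (3,3) g=4 f=8]
step 2: expand (3,3) (f=8, h=4) → closed; open now [(0,1) g=1 f=10, (0,4) g=2 f=10, (1,2) g=1 f=8, (1,4) g=3 f=10, (2,2) g=4 f=10, (2,4) g=4 f=10, (3,2) g=5 f=10, (3,4) g=5 f=10, (4,3) g=5 f=8]
step 3: expand (4,3) (f=8, h=3) → closed; open now [(0,1) g=1 f=10, (0,4) g=2 f=10, (1,2) g=1 f=8, (1,4) g=3 f=10, (2,2) g=4 f=10, (2,4) g=4 f=10, (3,2) g=5 f=10, (3,4) g=5 f=10, (4,2) g=6 f=10, (4,4) g=6 f=10, (5,3) g=6 f=8]
step 4: expand (5,3) (f=8, h=2) → closed; open now [(0,1) g=1 f=10, (0,4) g=2 f=10, (1,2) g=1 f=8, (1,4) g=3 f=10, (2,2) g=4 f=10, (2,4) g=4 f=10, (3,2) g=5 f=10, (3,4) g=5 f=10, (4,2) g=6 f=10, (4,4) g=6 f=10, (5,2) g=7 f=10, (5,4) g=7 f=10, (6,3) g=7 f=8]

order=[(2,3) → (3,3) → (4,3) → (5,3)]; open=[(0,1) g=1 f=10, (0,4) g=2 f=10, (1,2) g=1 f=8, (1,4) g=3 f=10, (2,2) g=4 f=10, (2,4) g=4 f=10, (3,2) g=5 f=10, (3,4) g=5 f=10, (4,2) g=6 f=10, (4,4) g=6 f=10, (5,2) g=7 f=10, (5,4) g=7 f=10, (6,3) g=7 f=8]; closed=[(0,2), (0,3), (1,3), (2,3), (3,3), (4,3), (5,3)]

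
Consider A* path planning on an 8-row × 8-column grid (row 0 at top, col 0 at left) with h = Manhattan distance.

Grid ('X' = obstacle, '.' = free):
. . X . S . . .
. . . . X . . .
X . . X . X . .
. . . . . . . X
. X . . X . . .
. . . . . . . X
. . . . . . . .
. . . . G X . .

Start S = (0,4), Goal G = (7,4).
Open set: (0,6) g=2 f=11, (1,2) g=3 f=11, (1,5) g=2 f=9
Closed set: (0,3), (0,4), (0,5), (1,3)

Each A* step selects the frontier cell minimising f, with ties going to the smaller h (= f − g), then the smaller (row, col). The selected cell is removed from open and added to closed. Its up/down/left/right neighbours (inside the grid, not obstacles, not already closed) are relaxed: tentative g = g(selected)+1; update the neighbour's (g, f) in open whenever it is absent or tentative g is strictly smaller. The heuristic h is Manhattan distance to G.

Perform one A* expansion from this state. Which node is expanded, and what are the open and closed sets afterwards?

step 1: expand (1,5) (f=9, h=7) → closed; open now [(0,6) g=2 f=11, (1,2) g=3 f=11, (1,6) g=3 f=11]

expanded=(1,5); open=[(0,6) g=2 f=11, (1,2) g=3 f=11, (1,6) g=3 f=11]; closed=[(0,3), (0,4), (0,5), (1,3), (1,5)]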